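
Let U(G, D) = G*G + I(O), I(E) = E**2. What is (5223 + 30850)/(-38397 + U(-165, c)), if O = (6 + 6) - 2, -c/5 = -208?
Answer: -36073/11072 ≈ -3.2580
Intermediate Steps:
c = 1040 (c = -5*(-208) = 1040)
O = 10 (O = 12 - 2 = 10)
U(G, D) = 100 + G**2 (U(G, D) = G*G + 10**2 = G**2 + 100 = 100 + G**2)
(5223 + 30850)/(-38397 + U(-165, c)) = (5223 + 30850)/(-38397 + (100 + (-165)**2)) = 36073/(-38397 + (100 + 27225)) = 36073/(-38397 + 27325) = 36073/(-11072) = 36073*(-1/11072) = -36073/11072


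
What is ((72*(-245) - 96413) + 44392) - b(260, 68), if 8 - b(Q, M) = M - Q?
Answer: -69861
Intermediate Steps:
b(Q, M) = 8 + Q - M (b(Q, M) = 8 - (M - Q) = 8 + (Q - M) = 8 + Q - M)
((72*(-245) - 96413) + 44392) - b(260, 68) = ((72*(-245) - 96413) + 44392) - (8 + 260 - 1*68) = ((-17640 - 96413) + 44392) - (8 + 260 - 68) = (-114053 + 44392) - 1*200 = -69661 - 200 = -69861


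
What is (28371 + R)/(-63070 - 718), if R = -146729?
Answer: 59179/31894 ≈ 1.8555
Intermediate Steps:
(28371 + R)/(-63070 - 718) = (28371 - 146729)/(-63070 - 718) = -118358/(-63788) = -118358*(-1/63788) = 59179/31894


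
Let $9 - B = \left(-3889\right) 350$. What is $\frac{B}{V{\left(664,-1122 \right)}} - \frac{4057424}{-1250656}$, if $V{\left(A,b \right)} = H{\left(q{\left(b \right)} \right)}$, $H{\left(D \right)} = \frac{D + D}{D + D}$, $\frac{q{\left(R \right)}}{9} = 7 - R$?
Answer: $\frac{6258623999}{4598} \approx 1.3612 \cdot 10^{6}$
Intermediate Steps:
$q{\left(R \right)} = 63 - 9 R$ ($q{\left(R \right)} = 9 \left(7 - R\right) = 63 - 9 R$)
$H{\left(D \right)} = 1$ ($H{\left(D \right)} = \frac{2 D}{2 D} = 2 D \frac{1}{2 D} = 1$)
$V{\left(A,b \right)} = 1$
$B = 1361159$ ($B = 9 - \left(-3889\right) 350 = 9 - -1361150 = 9 + 1361150 = 1361159$)
$\frac{B}{V{\left(664,-1122 \right)}} - \frac{4057424}{-1250656} = \frac{1361159}{1} - \frac{4057424}{-1250656} = 1361159 \cdot 1 - - \frac{14917}{4598} = 1361159 + \frac{14917}{4598} = \frac{6258623999}{4598}$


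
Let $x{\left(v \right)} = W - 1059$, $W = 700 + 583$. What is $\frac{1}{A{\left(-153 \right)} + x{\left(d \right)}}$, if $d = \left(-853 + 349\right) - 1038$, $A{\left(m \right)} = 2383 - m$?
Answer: $\frac{1}{2760} \approx 0.00036232$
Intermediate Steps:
$W = 1283$
$d = -1542$ ($d = -504 - 1038 = -1542$)
$x{\left(v \right)} = 224$ ($x{\left(v \right)} = 1283 - 1059 = 224$)
$\frac{1}{A{\left(-153 \right)} + x{\left(d \right)}} = \frac{1}{\left(2383 - -153\right) + 224} = \frac{1}{\left(2383 + 153\right) + 224} = \frac{1}{2536 + 224} = \frac{1}{2760}$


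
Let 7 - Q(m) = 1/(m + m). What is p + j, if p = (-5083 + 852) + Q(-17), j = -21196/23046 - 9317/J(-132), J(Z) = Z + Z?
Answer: -2188545783/522376 ≈ -4189.6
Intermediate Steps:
Q(m) = 7 - 1/(2*m) (Q(m) = 7 - 1/(m + m) = 7 - 1/(2*m))
J(Z) = 2*Z
j = 1056181/30728 (j = -21196/23046 - 9317/(2*(-132)) = -21196*1/23046 - 9317/(-264) = -10598/11523 - 9317*(-1/264) = -10598/11523 + 847/24 = 1056181/30728 ≈ 34.372)
p = -143615/34 (p = (-5083 + 852) + (7 - ½/(-17)) = -4231 + (7 - ½*(-1/17)) = -4231 + (7 + 1/34) = -4231 + 239/34 = -143615/34 ≈ -4224.0)
p + j = -143615/34 + 1056181/30728 = -2188545783/522376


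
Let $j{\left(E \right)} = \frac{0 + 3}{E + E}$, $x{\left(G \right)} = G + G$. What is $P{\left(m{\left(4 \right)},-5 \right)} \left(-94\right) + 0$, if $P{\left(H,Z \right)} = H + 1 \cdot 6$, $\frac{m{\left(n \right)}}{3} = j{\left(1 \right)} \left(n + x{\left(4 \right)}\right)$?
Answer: $-5640$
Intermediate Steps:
$x{\left(G \right)} = 2 G$
$j{\left(E \right)} = \frac{3}{2 E}$
$m{\left(n \right)} = 36 + \frac{9 n}{2}$ ($m{\left(n \right)} = 3 \frac{3}{2 \cdot 1} \left(n + 2 \cdot 4\right) = 3 \cdot \frac{3}{2} \cdot 1 \left(n + 8\right) = 3 \frac{3 \left(8 + n\right)}{2} = 3 \left(12 + \frac{3 n}{2}\right) = 36 + \frac{9 n}{2}$)
$P{\left(H,Z \right)} = 6 + H$ ($P{\left(H,Z \right)} = H + 6 = 6 + H$)
$P{\left(m{\left(4 \right)},-5 \right)} \left(-94\right) + 0 = \left(6 + \left(36 + \frac{9}{2} \cdot 4\right)\right) \left(-94\right) + 0 = \left(6 + \left(36 + 18\right)\right) \left(-94\right) + 0 = \left(6 + 54\right) \left(-94\right) + 0 = 60 \left(-94\right) + 0 = -5640 + 0 = -5640$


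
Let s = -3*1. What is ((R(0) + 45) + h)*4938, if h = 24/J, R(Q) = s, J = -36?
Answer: 204104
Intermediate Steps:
s = -3
R(Q) = -3
h = -⅔ (h = 24/(-36) = 24*(-1/36) = -⅔ ≈ -0.66667)
((R(0) + 45) + h)*4938 = ((-3 + 45) - ⅔)*4938 = (42 - ⅔)*4938 = (124/3)*4938 = 204104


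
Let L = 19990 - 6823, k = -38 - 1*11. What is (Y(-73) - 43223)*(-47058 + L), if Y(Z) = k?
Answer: 1466531352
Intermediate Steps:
k = -49 (k = -38 - 11 = -49)
L = 13167
Y(Z) = -49
(Y(-73) - 43223)*(-47058 + L) = (-49 - 43223)*(-47058 + 13167) = -43272*(-33891) = 1466531352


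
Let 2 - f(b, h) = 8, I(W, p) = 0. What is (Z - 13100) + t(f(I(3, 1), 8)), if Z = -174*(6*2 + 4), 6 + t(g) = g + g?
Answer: -15902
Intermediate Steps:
f(b, h) = -6 (f(b, h) = 2 - 1*8 = 2 - 8 = -6)
t(g) = -6 + 2*g (t(g) = -6 + (g + g) = -6 + 2*g)
Z = -2784 (Z = -174*(12 + 4) = -174*16 = -2784)
(Z - 13100) + t(f(I(3, 1), 8)) = (-2784 - 13100) + (-6 + 2*(-6)) = -15884 + (-6 - 12) = -15884 - 18 = -15902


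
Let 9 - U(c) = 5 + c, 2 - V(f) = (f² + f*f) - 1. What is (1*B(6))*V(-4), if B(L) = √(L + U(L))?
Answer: -58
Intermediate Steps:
V(f) = 3 - 2*f² (V(f) = 2 - ((f² + f*f) - 1) = 2 - ((f² + f²) - 1) = 2 - (2*f² - 1) = 2 - (-1 + 2*f²) = 2 + (1 - 2*f²) = 3 - 2*f²)
U(c) = 4 - c (U(c) = 9 - (5 + c) = 9 + (-5 - c) = 4 - c)
B(L) = 2 (B(L) = √(L + (4 - L)) = √4 = 2)
(1*B(6))*V(-4) = (1*2)*(3 - 2*(-4)²) = 2*(3 - 2*16) = 2*(3 - 32) = 2*(-29) = -58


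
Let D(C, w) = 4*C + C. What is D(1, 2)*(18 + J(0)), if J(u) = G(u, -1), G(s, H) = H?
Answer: 85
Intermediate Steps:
D(C, w) = 5*C
J(u) = -1
D(1, 2)*(18 + J(0)) = (5*1)*(18 - 1) = 5*17 = 85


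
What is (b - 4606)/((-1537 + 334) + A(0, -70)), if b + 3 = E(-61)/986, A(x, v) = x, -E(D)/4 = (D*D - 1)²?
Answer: 29949037/593079 ≈ 50.498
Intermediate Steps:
E(D) = -4*(-1 + D²)² (E(D) = -4*(D*D - 1)² = -4*(D² - 1)² = -4*(-1 + D²)²)
b = -27678279/493 (b = -3 - 4*(-1 + (-61)²)²/986 = -3 - 4*(-1 + 3721)²*(1/986) = -3 - 4*3720²*(1/986) = -3 - 4*13838400*(1/986) = -3 - 55353600*1/986 = -3 - 27676800/493 = -27678279/493 ≈ -56143.)
(b - 4606)/((-1537 + 334) + A(0, -70)) = (-27678279/493 - 4606)/((-1537 + 334) + 0) = -29949037/(493*(-1203 + 0)) = -29949037/493/(-1203) = -29949037/493*(-1/1203) = 29949037/593079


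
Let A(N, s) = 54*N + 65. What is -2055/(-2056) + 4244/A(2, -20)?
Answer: 9081179/355688 ≈ 25.531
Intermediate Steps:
A(N, s) = 65 + 54*N
-2055/(-2056) + 4244/A(2, -20) = -2055/(-2056) + 4244/(65 + 54*2) = -2055*(-1/2056) + 4244/(65 + 108) = 2055/2056 + 4244/173 = 9081179/355688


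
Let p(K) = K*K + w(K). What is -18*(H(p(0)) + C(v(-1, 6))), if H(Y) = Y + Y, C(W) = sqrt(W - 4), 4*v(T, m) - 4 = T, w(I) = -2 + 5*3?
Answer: -468 - 9*I*sqrt(13) ≈ -468.0 - 32.45*I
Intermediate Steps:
w(I) = 13 (w(I) = -2 + 15 = 13)
v(T, m) = 1 + T/4
C(W) = sqrt(-4 + W)
p(K) = 13 + K**2 (p(K) = K*K + 13 = K**2 + 13 = 13 + K**2)
H(Y) = 2*Y
-18*(H(p(0)) + C(v(-1, 6))) = -18*(2*(13 + 0**2) + sqrt(-4 + (1 + (1/4)*(-1)))) = -18*(2*(13 + 0) + sqrt(-4 + (1 - 1/4))) = -18*(2*13 + sqrt(-4 + 3/4)) = -18*(26 + sqrt(-13/4)) = -18*(26 + I*sqrt(13)/2) = -468 - 9*I*sqrt(13)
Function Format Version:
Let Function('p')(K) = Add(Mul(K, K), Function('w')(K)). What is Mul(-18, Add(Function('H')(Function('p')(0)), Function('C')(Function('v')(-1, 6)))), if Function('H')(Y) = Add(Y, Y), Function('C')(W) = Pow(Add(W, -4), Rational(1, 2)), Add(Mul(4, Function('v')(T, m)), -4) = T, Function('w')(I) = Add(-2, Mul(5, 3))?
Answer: Add(-468, Mul(-9, I, Pow(13, Rational(1, 2)))) ≈ Add(-468.00, Mul(-32.450, I))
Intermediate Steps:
Function('w')(I) = 13 (Function('w')(I) = Add(-2, 15) = 13)
Function('v')(T, m) = Add(1, Mul(Rational(1, 4), T))
Function('C')(W) = Pow(Add(-4, W), Rational(1, 2))
Function('p')(K) = Add(13, Pow(K, 2)) (Function('p')(K) = Add(Mul(K, K), 13) = Add(Pow(K, 2), 13) = Add(13, Pow(K, 2)))
Function('H')(Y) = Mul(2, Y)
Mul(-18, Add(Function('H')(Function('p')(0)), Function('C')(Function('v')(-1, 6)))) = Mul(-18, Add(Mul(2, Add(13, Pow(0, 2))), Pow(Add(-4, Add(1, Mul(Rational(1, 4), -1))), Rational(1, 2)))) = Mul(-18, Add(Mul(2, Add(13, 0)), Pow(Add(-4, Add(1, Rational(-1, 4))), Rational(1, 2)))) = Mul(-18, Add(Mul(2, 13), Pow(Add(-4, Rational(3, 4)), Rational(1, 2)))) = Mul(-18, Add(26, Pow(Rational(-13, 4), Rational(1, 2)))) = Mul(-18, Add(26, Mul(Rational(1, 2), I, Pow(13, Rational(1, 2))))) = Add(-468, Mul(-9, I, Pow(13, Rational(1, 2))))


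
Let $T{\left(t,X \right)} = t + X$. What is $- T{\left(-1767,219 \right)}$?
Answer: $1548$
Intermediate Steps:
$T{\left(t,X \right)} = X + t$
$- T{\left(-1767,219 \right)} = - (219 - 1767) = \left(-1\right) \left(-1548\right) = 1548$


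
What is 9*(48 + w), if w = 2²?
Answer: 468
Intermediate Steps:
w = 4
9*(48 + w) = 9*(48 + 4) = 9*52 = 468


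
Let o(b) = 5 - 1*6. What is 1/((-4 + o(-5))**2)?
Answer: 1/25 ≈ 0.040000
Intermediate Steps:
o(b) = -1 (o(b) = 5 - 6 = -1)
1/((-4 + o(-5))**2) = 1/((-4 - 1)**2) = 1/((-5)**2) = 1/25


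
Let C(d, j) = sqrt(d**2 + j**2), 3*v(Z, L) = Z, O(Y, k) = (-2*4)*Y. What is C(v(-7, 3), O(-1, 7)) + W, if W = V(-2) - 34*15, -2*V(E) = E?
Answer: -1502/3 ≈ -500.67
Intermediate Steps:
V(E) = -E/2
O(Y, k) = -8*Y
v(Z, L) = Z/3
W = -509 (W = -1/2*(-2) - 34*15 = 1 - 510 = -509)
C(v(-7, 3), O(-1, 7)) + W = sqrt(((1/3)*(-7))**2 + (-8*(-1))**2) - 509 = sqrt((-7/3)**2 + 8**2) - 509 = sqrt(49/9 + 64) - 509 = sqrt(625/9) - 509 = 25/3 - 509 = -1502/3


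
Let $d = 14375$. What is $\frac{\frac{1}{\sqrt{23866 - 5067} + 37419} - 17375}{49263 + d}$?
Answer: $- \frac{24327827952331}{89103557848156} - \frac{\sqrt{18799}}{89103557848156} \approx -0.27303$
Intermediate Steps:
$\frac{\frac{1}{\sqrt{23866 - 5067} + 37419} - 17375}{49263 + d} = \frac{\frac{1}{\sqrt{23866 - 5067} + 37419} - 17375}{49263 + 14375} = \frac{\frac{1}{\sqrt{18799} + 37419} - 17375}{63638} = \left(\frac{1}{37419 + \sqrt{18799}} - 17375\right) \frac{1}{63638} = \left(-17375 + \frac{1}{37419 + \sqrt{18799}}\right) \frac{1}{63638} = - \frac{17375}{63638} + \frac{1}{63638 \left(37419 + \sqrt{18799}\right)}$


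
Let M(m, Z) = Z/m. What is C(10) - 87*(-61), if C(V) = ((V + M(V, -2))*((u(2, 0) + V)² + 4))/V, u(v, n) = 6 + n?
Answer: 27809/5 ≈ 5561.8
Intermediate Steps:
C(V) = (4 + (6 + V)²)*(V - 2/V)/V (C(V) = ((V - 2/V)*(((6 + 0) + V)² + 4))/V = ((V - 2/V)*((6 + V)² + 4))/V = ((V - 2/V)*(4 + (6 + V)²))/V = ((4 + (6 + V)²)*(V - 2/V))/V = (4 + (6 + V)²)*(V - 2/V)/V)
C(10) - 87*(-61) = (-8 - 2*(6 + 10)² + 10²*(4 + (6 + 10)²))/10² - 87*(-61) = (-8 - 2*16² + 100*(4 + 16²))/100 + 5307 = (-8 - 2*256 + 100*(4 + 256))/100 + 5307 = (-8 - 512 + 100*260)/100 + 5307 = (-8 - 512 + 26000)/100 + 5307 = (1/100)*25480 + 5307 = 1274/5 + 5307 = 27809/5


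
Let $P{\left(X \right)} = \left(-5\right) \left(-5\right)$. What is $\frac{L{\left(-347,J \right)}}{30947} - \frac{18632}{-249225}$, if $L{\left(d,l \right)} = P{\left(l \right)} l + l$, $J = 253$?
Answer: $\frac{2216006554}{7712766075} \approx 0.28732$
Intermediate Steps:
$P{\left(X \right)} = 25$
$L{\left(d,l \right)} = 26 l$ ($L{\left(d,l \right)} = 25 l + l = 26 l$)
$\frac{L{\left(-347,J \right)}}{30947} - \frac{18632}{-249225} = \frac{26 \cdot 253}{30947} - \frac{18632}{-249225} = 6578 \cdot \frac{1}{30947} - - \frac{18632}{249225} = \frac{6578}{30947} + \frac{18632}{249225} = \frac{2216006554}{7712766075}$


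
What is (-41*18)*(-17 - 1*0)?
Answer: 12546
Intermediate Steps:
(-41*18)*(-17 - 1*0) = -738*(-17 + 0) = -738*(-17) = 12546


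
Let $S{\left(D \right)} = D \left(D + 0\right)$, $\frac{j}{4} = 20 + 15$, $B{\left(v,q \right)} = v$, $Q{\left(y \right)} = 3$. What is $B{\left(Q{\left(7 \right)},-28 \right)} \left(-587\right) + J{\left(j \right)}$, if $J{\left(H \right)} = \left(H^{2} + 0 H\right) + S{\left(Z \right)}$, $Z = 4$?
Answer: $17855$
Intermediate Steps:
$j = 140$ ($j = 4 \left(20 + 15\right) = 4 \cdot 35 = 140$)
$S{\left(D \right)} = D^{2}$ ($S{\left(D \right)} = D D = D^{2}$)
$J{\left(H \right)} = 16 + H^{2}$ ($J{\left(H \right)} = \left(H^{2} + 0 H\right) + 4^{2} = \left(H^{2} + 0\right) + 16 = H^{2} + 16 = 16 + H^{2}$)
$B{\left(Q{\left(7 \right)},-28 \right)} \left(-587\right) + J{\left(j \right)} = 3 \left(-587\right) + \left(16 + 140^{2}\right) = -1761 + \left(16 + 19600\right) = -1761 + 19616 = 17855$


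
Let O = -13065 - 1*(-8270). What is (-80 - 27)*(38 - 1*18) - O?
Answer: 2655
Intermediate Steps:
O = -4795 (O = -13065 + 8270 = -4795)
(-80 - 27)*(38 - 1*18) - O = (-80 - 27)*(38 - 1*18) - 1*(-4795) = -107*(38 - 18) + 4795 = -107*20 + 4795 = -2140 + 4795 = 2655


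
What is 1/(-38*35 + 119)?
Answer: -1/1211 ≈ -0.00082576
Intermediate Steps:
1/(-38*35 + 119) = 1/(-1330 + 119) = 1/(-1211) = -1/1211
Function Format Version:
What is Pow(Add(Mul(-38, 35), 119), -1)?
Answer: Rational(-1, 1211) ≈ -0.00082576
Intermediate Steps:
Pow(Add(Mul(-38, 35), 119), -1) = Pow(Add(-1330, 119), -1) = Pow(-1211, -1) = Rational(-1, 1211)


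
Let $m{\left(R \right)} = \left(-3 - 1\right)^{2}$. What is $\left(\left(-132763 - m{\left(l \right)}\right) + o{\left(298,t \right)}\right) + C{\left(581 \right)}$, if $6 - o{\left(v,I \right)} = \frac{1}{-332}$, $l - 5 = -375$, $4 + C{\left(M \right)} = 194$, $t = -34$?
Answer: $- \frac{44017555}{332} \approx -1.3258 \cdot 10^{5}$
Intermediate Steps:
$C{\left(M \right)} = 190$ ($C{\left(M \right)} = -4 + 194 = 190$)
$l = -370$ ($l = 5 - 375 = -370$)
$m{\left(R \right)} = 16$ ($m{\left(R \right)} = \left(-4\right)^{2} = 16$)
$o{\left(v,I \right)} = \frac{1993}{332}$ ($o{\left(v,I \right)} = 6 - \frac{1}{-332} = 6 - - \frac{1}{332} = 6 + \frac{1}{332} = \frac{1993}{332}$)
$\left(\left(-132763 - m{\left(l \right)}\right) + o{\left(298,t \right)}\right) + C{\left(581 \right)} = \left(\left(-132763 - 16\right) + \frac{1993}{332}\right) + 190 = \left(-132779 + \frac{1993}{332}\right) + 190 = - \frac{44080635}{332} + 190 = - \frac{44017555}{332}$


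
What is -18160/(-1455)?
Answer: 3632/291 ≈ 12.481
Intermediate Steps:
-18160/(-1455) = -18160*(-1)/1455 = -16*(-227/291) = 3632/291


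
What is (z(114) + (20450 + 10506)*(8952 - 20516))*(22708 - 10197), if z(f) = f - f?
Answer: -4478627527024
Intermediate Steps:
z(f) = 0
(z(114) + (20450 + 10506)*(8952 - 20516))*(22708 - 10197) = (0 + (20450 + 10506)*(8952 - 20516))*(22708 - 10197) = (0 + 30956*(-11564))*12511 = (0 - 357975184)*12511 = -357975184*12511 = -4478627527024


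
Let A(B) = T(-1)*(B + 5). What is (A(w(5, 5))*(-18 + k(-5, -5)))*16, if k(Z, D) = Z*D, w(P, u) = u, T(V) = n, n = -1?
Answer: -1120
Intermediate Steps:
T(V) = -1
k(Z, D) = D*Z
A(B) = -5 - B (A(B) = -(B + 5) = -(5 + B) = -5 - B)
(A(w(5, 5))*(-18 + k(-5, -5)))*16 = ((-5 - 1*5)*(-18 - 5*(-5)))*16 = ((-5 - 5)*(-18 + 25))*16 = -10*7*16 = -70*16 = -1120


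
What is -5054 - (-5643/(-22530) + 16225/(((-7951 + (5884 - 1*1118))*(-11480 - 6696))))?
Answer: -219737647969551/43475810560 ≈ -5054.3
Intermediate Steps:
-5054 - (-5643/(-22530) + 16225/(((-7951 + (5884 - 1*1118))*(-11480 - 6696)))) = -5054 - (-5643*(-1/22530) + 16225/(((-7951 + (5884 - 1118))*(-18176)))) = -5054 - (1881/7510 + 16225/(((-7951 + 4766)*(-18176)))) = -5054 - (1881/7510 + 16225/((-3185*(-18176)))) = -5054 - (1881/7510 + 16225/57890560) = -5054 - (1881/7510 + 16225*(1/57890560)) = -5054 - (1881/7510 + 3245/11578112) = -5054 - 1*10901399311/43475810560 = -5054 - 10901399311/43475810560 = -219737647969551/43475810560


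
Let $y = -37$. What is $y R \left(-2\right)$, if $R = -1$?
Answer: $-74$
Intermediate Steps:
$y R \left(-2\right) = \left(-37\right) \left(-1\right) \left(-2\right) = 37 \left(-2\right) = -74$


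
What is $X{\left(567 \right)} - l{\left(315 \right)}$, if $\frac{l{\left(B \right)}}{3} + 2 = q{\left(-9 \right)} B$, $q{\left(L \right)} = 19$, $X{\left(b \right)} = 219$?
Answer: $-17730$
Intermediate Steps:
$l{\left(B \right)} = -6 + 57 B$ ($l{\left(B \right)} = -6 + 3 \cdot 19 B = -6 + 57 B$)
$X{\left(567 \right)} - l{\left(315 \right)} = 219 - \left(-6 + 57 \cdot 315\right) = 219 - \left(-6 + 17955\right) = 219 - 17949 = -17730$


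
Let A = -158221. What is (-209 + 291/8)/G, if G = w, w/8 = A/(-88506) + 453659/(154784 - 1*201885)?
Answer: 2878501923693/1046373636256 ≈ 2.7509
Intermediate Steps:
w = -130796704532/2084360553 (w = 8*(-158221/(-88506) + 453659/(154784 - 1*201885)) = 8*(-158221*(-1/88506) + 453659/(154784 - 201885)) = 8*(158221/88506 + 453659/(-47101)) = 8*(158221/88506 + 453659*(-1/47101)) = 8*(158221/88506 - 453659/47101) = 8*(-32699176133/4168721106) = -130796704532/2084360553 ≈ -62.751)
G = -130796704532/2084360553 ≈ -62.751
(-209 + 291/8)/G = (-209 + 291/8)/(-130796704532/2084360553) = (-209 + 291*(1/8))*(-2084360553/130796704532) = (-209 + 291/8)*(-2084360553/130796704532) = -1381/8*(-2084360553/130796704532) = 2878501923693/1046373636256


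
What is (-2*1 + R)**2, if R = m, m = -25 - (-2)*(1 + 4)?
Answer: 289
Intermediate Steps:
m = -15 (m = -25 - (-2)*5 = -25 - 1*(-10) = -25 + 10 = -15)
R = -15
(-2*1 + R)**2 = (-2*1 - 15)**2 = (-2 - 15)**2 = (-17)**2 = 289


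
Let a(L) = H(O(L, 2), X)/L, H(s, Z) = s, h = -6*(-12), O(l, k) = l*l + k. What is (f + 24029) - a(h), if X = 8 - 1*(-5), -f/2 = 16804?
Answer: -347437/36 ≈ -9651.0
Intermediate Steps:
f = -33608 (f = -2*16804 = -33608)
O(l, k) = k + l² (O(l, k) = l² + k = k + l²)
X = 13 (X = 8 + 5 = 13)
h = 72
a(L) = (2 + L²)/L
(f + 24029) - a(h) = (-33608 + 24029) - (72 + 2/72) = -9579 - (72 + 2*(1/72)) = -9579 - (72 + 1/36) = -9579 - 1*2593/36 = -9579 - 2593/36 = -347437/36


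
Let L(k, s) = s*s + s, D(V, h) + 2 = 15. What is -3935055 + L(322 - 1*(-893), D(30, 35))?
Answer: -3934873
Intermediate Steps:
D(V, h) = 13 (D(V, h) = -2 + 15 = 13)
L(k, s) = s + s² (L(k, s) = s² + s = s + s²)
-3935055 + L(322 - 1*(-893), D(30, 35)) = -3935055 + 13*(1 + 13) = -3935055 + 13*14 = -3935055 + 182 = -3934873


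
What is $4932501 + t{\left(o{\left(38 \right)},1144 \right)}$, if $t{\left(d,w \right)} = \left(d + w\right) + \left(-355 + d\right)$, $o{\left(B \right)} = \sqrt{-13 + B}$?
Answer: $4933300$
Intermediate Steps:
$t{\left(d,w \right)} = -355 + w + 2 d$
$4932501 + t{\left(o{\left(38 \right)},1144 \right)} = 4932501 + \left(-355 + 1144 + 2 \sqrt{-13 + 38}\right) = 4932501 + \left(-355 + 1144 + 2 \sqrt{25}\right) = 4932501 + \left(-355 + 1144 + 2 \cdot 5\right) = 4932501 + \left(-355 + 1144 + 10\right) = 4932501 + 799 = 4933300$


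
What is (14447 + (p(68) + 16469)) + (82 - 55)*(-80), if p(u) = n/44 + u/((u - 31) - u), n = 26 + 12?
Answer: 19610685/682 ≈ 28755.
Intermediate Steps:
n = 38
p(u) = 19/22 - u/31 (p(u) = 38/44 + u/((u - 31) - u) = 38*(1/44) + u/((-31 + u) - u) = 19/22 + u/(-31) = 19/22 + u*(-1/31) = 19/22 - u/31)
(14447 + (p(68) + 16469)) + (82 - 55)*(-80) = (14447 + ((19/22 - 1/31*68) + 16469)) + (82 - 55)*(-80) = (14447 + ((19/22 - 68/31) + 16469)) + 27*(-80) = (14447 + (-907/682 + 16469)) - 2160 = (14447 + 11230951/682) - 2160 = 21083805/682 - 2160 = 19610685/682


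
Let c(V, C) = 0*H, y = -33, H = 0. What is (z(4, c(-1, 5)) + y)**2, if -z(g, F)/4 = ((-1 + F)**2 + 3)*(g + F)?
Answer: 9409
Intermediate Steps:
c(V, C) = 0 (c(V, C) = 0*0 = 0)
z(g, F) = -4*(3 + (-1 + F)**2)*(F + g) (z(g, F) = -4*((-1 + F)**2 + 3)*(g + F) = -4*(3 + (-1 + F)**2)*(F + g))
(z(4, c(-1, 5)) + y)**2 = ((-12*0 - 12*4 - 4*0*(-1 + 0)**2 - 4*4*(-1 + 0)**2) - 33)**2 = ((0 - 48 - 4*0*(-1)**2 - 4*4*(-1)**2) - 33)**2 = ((0 - 48 - 4*0*1 - 4*4*1) - 33)**2 = ((0 - 48 + 0 - 16) - 33)**2 = (-64 - 33)**2 = (-97)**2 = 9409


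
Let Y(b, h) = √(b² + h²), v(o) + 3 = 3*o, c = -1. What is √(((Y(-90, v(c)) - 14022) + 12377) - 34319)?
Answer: √(-35964 + 6*√226) ≈ 189.4*I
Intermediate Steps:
v(o) = -3 + 3*o
√(((Y(-90, v(c)) - 14022) + 12377) - 34319) = √(((√((-90)² + (-3 + 3*(-1))²) - 14022) + 12377) - 34319) = √(((√(8100 + (-3 - 3)²) - 14022) + 12377) - 34319) = √(((√(8100 + (-6)²) - 14022) + 12377) - 34319) = √(((√(8100 + 36) - 14022) + 12377) - 34319) = √(((√8136 - 14022) + 12377) - 34319) = √(((6*√226 - 14022) + 12377) - 34319) = √(((-14022 + 6*√226) + 12377) - 34319) = √((-1645 + 6*√226) - 34319) = √(-35964 + 6*√226)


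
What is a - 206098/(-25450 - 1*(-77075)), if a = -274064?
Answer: -14148760098/51625 ≈ -2.7407e+5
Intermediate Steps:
a - 206098/(-25450 - 1*(-77075)) = -274064 - 206098/(-25450 - 1*(-77075)) = -274064 - 206098/(-25450 + 77075) = -274064 - 206098/51625 = -14148760098/51625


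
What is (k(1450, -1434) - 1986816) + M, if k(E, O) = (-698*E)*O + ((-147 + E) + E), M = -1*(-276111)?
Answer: 1449643448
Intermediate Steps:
M = 276111
k(E, O) = -147 + 2*E - 698*E*O (k(E, O) = -698*E*O + (-147 + 2*E) = -147 + 2*E - 698*E*O)
(k(1450, -1434) - 1986816) + M = ((-147 + 2*1450 - 698*1450*(-1434)) - 1986816) + 276111 = ((-147 + 2900 + 1451351400) - 1986816) + 276111 = (1451354153 - 1986816) + 276111 = 1449367337 + 276111 = 1449643448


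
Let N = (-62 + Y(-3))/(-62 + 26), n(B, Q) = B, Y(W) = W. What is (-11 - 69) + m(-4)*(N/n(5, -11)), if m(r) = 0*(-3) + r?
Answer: -733/9 ≈ -81.444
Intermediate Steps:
m(r) = r (m(r) = 0 + r = r)
N = 65/36 (N = (-62 - 3)/(-62 + 26) = -65/(-36) = -65*(-1/36) = 65/36 ≈ 1.8056)
(-11 - 69) + m(-4)*(N/n(5, -11)) = (-11 - 69) - 65/(9*5) = -80 - 65/(9*5) = -80 - 4*13/36 = -80 - 13/9 = -733/9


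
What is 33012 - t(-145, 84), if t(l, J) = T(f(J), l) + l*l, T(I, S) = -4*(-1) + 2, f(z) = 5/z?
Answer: 11981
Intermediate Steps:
T(I, S) = 6 (T(I, S) = 4 + 2 = 6)
t(l, J) = 6 + l**2 (t(l, J) = 6 + l*l = 6 + l**2)
33012 - t(-145, 84) = 33012 - (6 + (-145)**2) = 33012 - (6 + 21025) = 33012 - 1*21031 = 33012 - 21031 = 11981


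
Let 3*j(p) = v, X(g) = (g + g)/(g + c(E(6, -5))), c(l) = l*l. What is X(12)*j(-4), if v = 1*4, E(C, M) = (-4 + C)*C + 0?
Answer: 8/39 ≈ 0.20513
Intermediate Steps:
E(C, M) = C*(-4 + C) (E(C, M) = C*(-4 + C) + 0 = C*(-4 + C))
c(l) = l²
v = 4
X(g) = 2*g/(144 + g) (X(g) = (g + g)/(g + (6*(-4 + 6))²) = (2*g)/(g + (6*2)²) = (2*g)/(g + 12²) = (2*g)/(g + 144) = (2*g)/(144 + g) = 2*g/(144 + g))
j(p) = 4/3 (j(p) = (⅓)*4 = 4/3)
X(12)*j(-4) = (2*12/(144 + 12))*(4/3) = (2*12/156)*(4/3) = (2*12*(1/156))*(4/3) = (2/13)*(4/3) = 8/39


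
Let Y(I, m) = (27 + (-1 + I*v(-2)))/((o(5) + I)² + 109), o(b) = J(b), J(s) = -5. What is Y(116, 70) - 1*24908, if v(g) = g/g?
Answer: -154803149/6215 ≈ -24908.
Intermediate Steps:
v(g) = 1
o(b) = -5
Y(I, m) = (26 + I)/(109 + (-5 + I)²) (Y(I, m) = (27 + (-1 + I*1))/((-5 + I)² + 109) = (27 + (-1 + I))/(109 + (-5 + I)²) = (26 + I)/(109 + (-5 + I)²))
Y(116, 70) - 1*24908 = (26 + 116)/(109 + (-5 + 116)²) - 1*24908 = 142/(109 + 111²) - 24908 = 142/(109 + 12321) - 24908 = 142/12430 - 24908 = (1/12430)*142 - 24908 = 71/6215 - 24908 = -154803149/6215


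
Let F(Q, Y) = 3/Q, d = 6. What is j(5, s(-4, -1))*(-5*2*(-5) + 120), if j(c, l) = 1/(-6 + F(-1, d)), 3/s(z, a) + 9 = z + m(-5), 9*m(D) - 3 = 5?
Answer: -170/9 ≈ -18.889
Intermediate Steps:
m(D) = 8/9 (m(D) = 1/3 + (1/9)*5 = 1/3 + 5/9 = 8/9)
s(z, a) = 3/(-73/9 + z) (s(z, a) = 3/(-9 + (z + 8/9)) = 3/(-9 + (8/9 + z)) = 3/(-73/9 + z))
j(c, l) = -1/9 (j(c, l) = 1/(-6 + 3/(-1)) = 1/(-6 + 3*(-1)) = 1/(-6 - 3) = 1/(-9) = -1/9)
j(5, s(-4, -1))*(-5*2*(-5) + 120) = -(-5*2*(-5) + 120)/9 = -(-10*(-5) + 120)/9 = -(50 + 120)/9 = -1/9*170 = -170/9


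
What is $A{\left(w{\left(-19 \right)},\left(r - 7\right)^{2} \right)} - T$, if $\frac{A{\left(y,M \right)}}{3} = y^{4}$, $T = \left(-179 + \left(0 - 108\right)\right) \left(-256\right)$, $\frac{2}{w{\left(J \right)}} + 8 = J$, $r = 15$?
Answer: $- \frac{13015344368}{177147} \approx -73472.0$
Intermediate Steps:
$w{\left(J \right)} = \frac{2}{-8 + J}$
$T = 73472$ ($T = \left(-179 + \left(0 - 108\right)\right) \left(-256\right) = \left(-179 - 108\right) \left(-256\right) = \left(-287\right) \left(-256\right) = 73472$)
$A{\left(y,M \right)} = 3 y^{4}$
$A{\left(w{\left(-19 \right)},\left(r - 7\right)^{2} \right)} - T = 3 \left(\frac{2}{-8 - 19}\right)^{4} - 73472 = 3 \left(\frac{2}{-27}\right)^{4} - 73472 = 3 \left(2 \left(- \frac{1}{27}\right)\right)^{4} - 73472 = 3 \left(- \frac{2}{27}\right)^{4} - 73472 = 3 \cdot \frac{16}{531441} - 73472 = \frac{16}{177147} - 73472 = - \frac{13015344368}{177147}$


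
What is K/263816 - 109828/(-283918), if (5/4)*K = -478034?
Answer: -24876119413/23406909715 ≈ -1.0628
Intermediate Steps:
K = -1912136/5 (K = (4/5)*(-478034) = -1912136/5 ≈ -3.8243e+5)
K/263816 - 109828/(-283918) = -1912136/5/263816 - 109828/(-283918) = -1912136/5*1/263816 - 109828*(-1/283918) = -239017/164885 + 54914/141959 = -24876119413/23406909715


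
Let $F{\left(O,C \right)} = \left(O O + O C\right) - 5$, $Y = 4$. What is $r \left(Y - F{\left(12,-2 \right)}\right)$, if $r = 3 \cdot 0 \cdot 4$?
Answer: $0$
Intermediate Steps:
$r = 0$ ($r = 0 \cdot 4 = 0$)
$F{\left(O,C \right)} = -5 + O^{2} + C O$ ($F{\left(O,C \right)} = \left(O^{2} + C O\right) - 5 = -5 + O^{2} + C O$)
$r \left(Y - F{\left(12,-2 \right)}\right) = 0 \left(4 - \left(-5 + 12^{2} - 24\right)\right) = 0 \left(4 - \left(-5 + 144 - 24\right)\right) = 0 \left(4 - 115\right) = 0 \left(-111\right) = 0$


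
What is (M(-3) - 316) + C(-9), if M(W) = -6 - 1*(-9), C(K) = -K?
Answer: -304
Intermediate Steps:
M(W) = 3 (M(W) = -6 + 9 = 3)
(M(-3) - 316) + C(-9) = (3 - 316) - 1*(-9) = -313 + 9 = -304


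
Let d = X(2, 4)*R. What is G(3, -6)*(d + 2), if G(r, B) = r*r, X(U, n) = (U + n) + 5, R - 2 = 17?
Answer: 1899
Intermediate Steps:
R = 19 (R = 2 + 17 = 19)
X(U, n) = 5 + U + n
G(r, B) = r**2
d = 209 (d = (5 + 2 + 4)*19 = 11*19 = 209)
G(3, -6)*(d + 2) = 3**2*(209 + 2) = 9*211 = 1899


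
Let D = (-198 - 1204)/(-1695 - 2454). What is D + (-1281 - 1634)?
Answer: -12092933/4149 ≈ -2914.7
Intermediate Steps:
D = 1402/4149 (D = -1402/(-4149) = -1402*(-1/4149) = 1402/4149 ≈ 0.33791)
D + (-1281 - 1634) = 1402/4149 + (-1281 - 1634) = 1402/4149 - 2915 = -12092933/4149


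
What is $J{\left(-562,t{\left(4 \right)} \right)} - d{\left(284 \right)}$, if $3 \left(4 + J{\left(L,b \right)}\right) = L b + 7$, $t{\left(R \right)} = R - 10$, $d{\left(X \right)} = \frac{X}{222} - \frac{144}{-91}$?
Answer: $\frac{3769261}{3367} \approx 1119.5$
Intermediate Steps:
$d{\left(X \right)} = \frac{144}{91} + \frac{X}{222}$ ($d{\left(X \right)} = X \frac{1}{222} - - \frac{144}{91} = \frac{X}{222} + \frac{144}{91} = \frac{144}{91} + \frac{X}{222}$)
$t{\left(R \right)} = -10 + R$ ($t{\left(R \right)} = R - 10 = -10 + R$)
$J{\left(L,b \right)} = - \frac{5}{3} + \frac{L b}{3}$ ($J{\left(L,b \right)} = -4 + \frac{L b + 7}{3} = -4 + \frac{7 + L b}{3} = -4 + \left(\frac{7}{3} + \frac{L b}{3}\right) = - \frac{5}{3} + \frac{L b}{3}$)
$J{\left(-562,t{\left(4 \right)} \right)} - d{\left(284 \right)} = \left(- \frac{5}{3} + \frac{1}{3} \left(-562\right) \left(-10 + 4\right)\right) - \left(\frac{144}{91} + \frac{1}{222} \cdot 284\right) = \left(- \frac{5}{3} + \frac{1}{3} \left(-562\right) \left(-6\right)\right) - \left(\frac{144}{91} + \frac{142}{111}\right) = \left(- \frac{5}{3} + 1124\right) - \frac{28906}{10101} = \frac{3367}{3} - \frac{28906}{10101} = \frac{3769261}{3367}$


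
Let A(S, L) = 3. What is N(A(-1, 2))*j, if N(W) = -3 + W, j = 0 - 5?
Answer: 0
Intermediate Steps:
j = -5
N(A(-1, 2))*j = (-3 + 3)*(-5) = 0*(-5) = 0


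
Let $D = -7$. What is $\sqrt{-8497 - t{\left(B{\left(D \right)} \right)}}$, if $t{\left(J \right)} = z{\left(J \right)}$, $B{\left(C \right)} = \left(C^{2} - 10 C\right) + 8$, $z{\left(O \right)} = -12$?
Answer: $i \sqrt{8485} \approx 92.114 i$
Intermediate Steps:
$B{\left(C \right)} = 8 + C^{2} - 10 C$
$t{\left(J \right)} = -12$
$\sqrt{-8497 - t{\left(B{\left(D \right)} \right)}} = \sqrt{-8497 - -12} = \sqrt{-8497 + 12} = \sqrt{-8485} = i \sqrt{8485}$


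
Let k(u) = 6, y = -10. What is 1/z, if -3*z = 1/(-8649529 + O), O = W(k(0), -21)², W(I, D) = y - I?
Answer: 25947819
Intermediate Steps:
W(I, D) = -10 - I
O = 256 (O = (-10 - 1*6)² = (-10 - 6)² = (-16)² = 256)
z = 1/25947819 (z = -1/(3*(-8649529 + 256)) = -⅓/(-8649273) = -⅓*(-1/8649273) = 1/25947819 ≈ 3.8539e-8)
1/z = 1/(1/25947819) = 25947819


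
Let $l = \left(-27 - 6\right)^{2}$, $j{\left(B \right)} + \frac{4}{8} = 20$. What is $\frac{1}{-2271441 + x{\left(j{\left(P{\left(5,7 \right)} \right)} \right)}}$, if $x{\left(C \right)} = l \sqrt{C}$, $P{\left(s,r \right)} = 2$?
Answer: $- \frac{1514294}{3439614060681} - \frac{121 \sqrt{78}}{1146538020227} \approx -4.4118 \cdot 10^{-7}$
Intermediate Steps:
$j{\left(B \right)} = \frac{39}{2}$ ($j{\left(B \right)} = - \frac{1}{2} + 20 = \frac{39}{2}$)
$l = 1089$ ($l = \left(-33\right)^{2} = 1089$)
$x{\left(C \right)} = 1089 \sqrt{C}$
$\frac{1}{-2271441 + x{\left(j{\left(P{\left(5,7 \right)} \right)} \right)}} = \frac{1}{-2271441 + 1089 \sqrt{\frac{39}{2}}} = \frac{1}{-2271441 + 1089 \frac{\sqrt{78}}{2}} = \frac{1}{-2271441 + \frac{1089 \sqrt{78}}{2}}$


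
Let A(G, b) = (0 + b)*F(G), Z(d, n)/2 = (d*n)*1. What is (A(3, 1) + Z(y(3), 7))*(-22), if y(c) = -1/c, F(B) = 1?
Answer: 242/3 ≈ 80.667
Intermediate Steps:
Z(d, n) = 2*d*n (Z(d, n) = 2*((d*n)*1) = 2*(d*n) = 2*d*n)
A(G, b) = b (A(G, b) = (0 + b)*1 = b*1 = b)
(A(3, 1) + Z(y(3), 7))*(-22) = (1 + 2*(-1/3)*7)*(-22) = (1 + 2*(-1*⅓)*7)*(-22) = (1 + 2*(-⅓)*7)*(-22) = (1 - 14/3)*(-22) = -11/3*(-22) = 242/3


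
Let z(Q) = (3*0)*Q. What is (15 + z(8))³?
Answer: 3375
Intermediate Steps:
z(Q) = 0 (z(Q) = 0*Q = 0)
(15 + z(8))³ = (15 + 0)³ = 15³ = 3375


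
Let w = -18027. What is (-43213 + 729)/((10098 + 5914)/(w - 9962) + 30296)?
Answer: -297271169/211984683 ≈ -1.4023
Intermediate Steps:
(-43213 + 729)/((10098 + 5914)/(w - 9962) + 30296) = (-43213 + 729)/((10098 + 5914)/(-18027 - 9962) + 30296) = -42484/(16012/(-27989) + 30296) = -42484/(16012*(-1/27989) + 30296) = -42484/(-16012/27989 + 30296) = -42484/847938732/27989 = -42484*27989/847938732 = -297271169/211984683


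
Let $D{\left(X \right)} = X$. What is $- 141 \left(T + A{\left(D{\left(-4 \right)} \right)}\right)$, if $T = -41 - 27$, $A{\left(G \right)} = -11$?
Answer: $11139$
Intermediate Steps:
$T = -68$ ($T = -41 - 27 = -68$)
$- 141 \left(T + A{\left(D{\left(-4 \right)} \right)}\right) = - 141 \left(-68 - 11\right) = \left(-141\right) \left(-79\right) = 11139$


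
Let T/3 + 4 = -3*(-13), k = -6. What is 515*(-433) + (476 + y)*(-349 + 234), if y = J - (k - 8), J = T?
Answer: -291420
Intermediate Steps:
T = 105 (T = -12 + 3*(-3*(-13)) = -12 + 3*39 = -12 + 117 = 105)
J = 105
y = 119 (y = 105 - (-6 - 8) = 105 - 1*(-14) = 105 + 14 = 119)
515*(-433) + (476 + y)*(-349 + 234) = 515*(-433) + (476 + 119)*(-349 + 234) = -222995 + 595*(-115) = -222995 - 68425 = -291420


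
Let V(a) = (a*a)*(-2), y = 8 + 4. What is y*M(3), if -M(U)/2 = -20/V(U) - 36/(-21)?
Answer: -1424/21 ≈ -67.810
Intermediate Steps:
y = 12
V(a) = -2*a**2 (V(a) = a**2*(-2) = -2*a**2)
M(U) = -24/7 - 20/U**2 (M(U) = -2*(-20*(-1/(2*U**2)) - 36/(-21)) = -2*(-(-10)/U**2 - 36*(-1/21)) = -2*(10/U**2 + 12/7) = -2*(12/7 + 10/U**2) = -24/7 - 20/U**2)
y*M(3) = 12*(-24/7 - 20/3**2) = 12*(-24/7 - 20*1/9) = 12*(-24/7 - 20/9) = 12*(-356/63) = -1424/21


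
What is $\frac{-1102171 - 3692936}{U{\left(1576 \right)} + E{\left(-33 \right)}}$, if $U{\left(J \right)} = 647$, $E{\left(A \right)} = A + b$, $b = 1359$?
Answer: $- \frac{4795107}{1973} \approx -2430.4$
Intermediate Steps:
$E{\left(A \right)} = 1359 + A$ ($E{\left(A \right)} = A + 1359 = 1359 + A$)
$\frac{-1102171 - 3692936}{U{\left(1576 \right)} + E{\left(-33 \right)}} = \frac{-1102171 - 3692936}{647 + \left(1359 - 33\right)} = - \frac{4795107}{647 + 1326} = - \frac{4795107}{1973}$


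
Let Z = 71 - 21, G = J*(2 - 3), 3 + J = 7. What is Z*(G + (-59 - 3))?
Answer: -3300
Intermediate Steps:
J = 4 (J = -3 + 7 = 4)
G = -4 (G = 4*(2 - 3) = 4*(-1) = -4)
Z = 50
Z*(G + (-59 - 3)) = 50*(-4 + (-59 - 3)) = 50*(-4 - 62) = 50*(-66) = -3300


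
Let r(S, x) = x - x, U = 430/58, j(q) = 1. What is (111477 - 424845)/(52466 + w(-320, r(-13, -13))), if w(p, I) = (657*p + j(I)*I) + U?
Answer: 3029224/1525077 ≈ 1.9863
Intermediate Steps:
U = 215/29 (U = 430*(1/58) = 215/29 ≈ 7.4138)
r(S, x) = 0
w(p, I) = 215/29 + I + 657*p (w(p, I) = (657*p + 1*I) + 215/29 = (657*p + I) + 215/29 = (I + 657*p) + 215/29 = 215/29 + I + 657*p)
(111477 - 424845)/(52466 + w(-320, r(-13, -13))) = (111477 - 424845)/(52466 + (215/29 + 0 + 657*(-320))) = -313368/(52466 + (215/29 + 0 - 210240)) = -313368/(52466 - 6096745/29) = -313368/(-4575231/29) = -313368*(-29/4575231) = 3029224/1525077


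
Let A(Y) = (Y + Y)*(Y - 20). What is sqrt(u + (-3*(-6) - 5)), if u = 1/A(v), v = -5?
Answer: sqrt(32510)/50 ≈ 3.6061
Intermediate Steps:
A(Y) = 2*Y*(-20 + Y) (A(Y) = (2*Y)*(-20 + Y) = 2*Y*(-20 + Y))
u = 1/250 (u = 1/(2*(-5)*(-20 - 5)) = 1/(2*(-5)*(-25)) = 1/250 ≈ 0.0040000)
sqrt(u + (-3*(-6) - 5)) = sqrt(1/250 + (-3*(-6) - 5)) = sqrt(1/250 + (18 - 5)) = sqrt(1/250 + 13) = sqrt(3251/250) = sqrt(32510)/50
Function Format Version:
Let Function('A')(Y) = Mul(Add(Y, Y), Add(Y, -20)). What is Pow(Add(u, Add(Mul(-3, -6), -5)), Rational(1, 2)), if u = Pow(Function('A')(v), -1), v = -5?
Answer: Mul(Rational(1, 50), Pow(32510, Rational(1, 2))) ≈ 3.6061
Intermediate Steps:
Function('A')(Y) = Mul(2, Y, Add(-20, Y)) (Function('A')(Y) = Mul(Mul(2, Y), Add(-20, Y)) = Mul(2, Y, Add(-20, Y)))
u = Rational(1, 250) (u = Pow(Mul(2, -5, Add(-20, -5)), -1) = Pow(Mul(2, -5, -25), -1) = Pow(250, -1) = Rational(1, 250) ≈ 0.0040000)
Pow(Add(u, Add(Mul(-3, -6), -5)), Rational(1, 2)) = Pow(Add(Rational(1, 250), Add(Mul(-3, -6), -5)), Rational(1, 2)) = Pow(Add(Rational(1, 250), Add(18, -5)), Rational(1, 2)) = Pow(Add(Rational(1, 250), 13), Rational(1, 2)) = Pow(Rational(3251, 250), Rational(1, 2)) = Mul(Rational(1, 50), Pow(32510, Rational(1, 2)))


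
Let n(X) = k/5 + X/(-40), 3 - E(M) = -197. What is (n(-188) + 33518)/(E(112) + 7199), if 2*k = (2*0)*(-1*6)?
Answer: 335227/73990 ≈ 4.5307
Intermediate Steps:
k = 0 (k = ((2*0)*(-1*6))/2 = (0*(-6))/2 = (½)*0 = 0)
E(M) = 200 (E(M) = 3 - 1*(-197) = 3 + 197 = 200)
n(X) = -X/40 (n(X) = 0/5 + X/(-40) = 0*(⅕) + X*(-1/40) = 0 - X/40 = -X/40)
(n(-188) + 33518)/(E(112) + 7199) = (-1/40*(-188) + 33518)/(200 + 7199) = (47/10 + 33518)/7399 = (335227/10)*(1/7399) = 335227/73990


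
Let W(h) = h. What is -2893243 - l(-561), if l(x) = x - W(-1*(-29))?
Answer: -2892653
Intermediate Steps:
l(x) = -29 + x (l(x) = x - (-1)*(-29) = x - 1*29 = x - 29 = -29 + x)
-2893243 - l(-561) = -2893243 - (-29 - 561) = -2893243 - 1*(-590) = -2893243 + 590 = -2892653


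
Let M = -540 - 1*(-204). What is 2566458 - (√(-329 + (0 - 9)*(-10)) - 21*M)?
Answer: 2559402 - I*√239 ≈ 2.5594e+6 - 15.46*I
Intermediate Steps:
M = -336 (M = -540 + 204 = -336)
2566458 - (√(-329 + (0 - 9)*(-10)) - 21*M) = 2566458 - (√(-329 + (0 - 9)*(-10)) - 21*(-336)) = 2566458 - (√(-329 - 9*(-10)) + 7056) = 2566458 - (√(-329 + 90) + 7056) = 2566458 - (√(-239) + 7056) = 2566458 - (I*√239 + 7056) = 2566458 - (7056 + I*√239) = 2566458 + (-7056 - I*√239) = 2559402 - I*√239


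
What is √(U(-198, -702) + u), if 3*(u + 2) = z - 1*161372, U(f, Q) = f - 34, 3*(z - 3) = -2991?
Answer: 2*I*√13589 ≈ 233.14*I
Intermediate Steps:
z = -994 (z = 3 + (⅓)*(-2991) = 3 - 997 = -994)
U(f, Q) = -34 + f
u = -54124 (u = -2 + (-994 - 1*161372)/3 = -2 + (-994 - 161372)/3 = -2 + (⅓)*(-162366) = -2 - 54122 = -54124)
√(U(-198, -702) + u) = √((-34 - 198) - 54124) = √(-232 - 54124) = √(-54356) = 2*I*√13589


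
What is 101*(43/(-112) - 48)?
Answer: -547319/112 ≈ -4886.8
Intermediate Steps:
101*(43/(-112) - 48) = 101*(43*(-1/112) - 48) = 101*(-43/112 - 48) = 101*(-5419/112) = -547319/112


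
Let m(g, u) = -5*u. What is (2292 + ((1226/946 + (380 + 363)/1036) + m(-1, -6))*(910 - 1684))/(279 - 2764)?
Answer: 128126307/14159530 ≈ 9.0488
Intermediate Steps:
(2292 + ((1226/946 + (380 + 363)/1036) + m(-1, -6))*(910 - 1684))/(279 - 2764) = (2292 + ((1226/946 + (380 + 363)/1036) - 5*(-6))*(910 - 1684))/(279 - 2764) = (2292 + ((1226*(1/946) + 743*(1/1036)) + 30)*(-774))/(-2485) = (2292 + ((613/473 + 743/1036) + 30)*(-774))*(-1/2485) = (2292 + (986507/490028 + 30)*(-774))*(-1/2485) = (2292 + (15687347/490028)*(-774))*(-1/2485) = (2292 - 141186123/5698)*(-1/2485) = -128126307/5698*(-1/2485) = 128126307/14159530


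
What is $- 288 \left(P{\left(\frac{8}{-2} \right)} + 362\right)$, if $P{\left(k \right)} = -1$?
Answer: $-103968$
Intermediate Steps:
$- 288 \left(P{\left(\frac{8}{-2} \right)} + 362\right) = - 288 \left(-1 + 362\right) = \left(-288\right) 361 = -103968$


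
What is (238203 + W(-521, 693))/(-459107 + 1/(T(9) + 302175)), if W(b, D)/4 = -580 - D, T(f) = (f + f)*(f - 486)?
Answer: -68438825379/134788765022 ≈ -0.50775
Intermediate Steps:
T(f) = 2*f*(-486 + f) (T(f) = (2*f)*(-486 + f) = 2*f*(-486 + f))
W(b, D) = -2320 - 4*D (W(b, D) = 4*(-580 - D) = -2320 - 4*D)
(238203 + W(-521, 693))/(-459107 + 1/(T(9) + 302175)) = (238203 + (-2320 - 4*693))/(-459107 + 1/(2*9*(-486 + 9) + 302175)) = (238203 + (-2320 - 2772))/(-459107 + 1/(2*9*(-477) + 302175)) = (238203 - 5092)/(-459107 + 1/(-8586 + 302175)) = 233111/(-459107 + 1/293589) = 233111/(-134788765022/293589) = 233111*(-293589/134788765022) = -68438825379/134788765022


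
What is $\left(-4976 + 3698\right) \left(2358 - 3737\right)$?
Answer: $1762362$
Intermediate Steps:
$\left(-4976 + 3698\right) \left(2358 - 3737\right) = \left(-1278\right) \left(-1379\right) = 1762362$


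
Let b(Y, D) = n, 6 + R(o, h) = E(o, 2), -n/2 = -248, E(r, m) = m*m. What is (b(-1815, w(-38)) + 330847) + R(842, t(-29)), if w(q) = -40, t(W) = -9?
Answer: 331341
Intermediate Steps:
E(r, m) = m²
n = 496 (n = -2*(-248) = 496)
R(o, h) = -2 (R(o, h) = -6 + 2² = -6 + 4 = -2)
b(Y, D) = 496
(b(-1815, w(-38)) + 330847) + R(842, t(-29)) = (496 + 330847) - 2 = 331343 - 2 = 331341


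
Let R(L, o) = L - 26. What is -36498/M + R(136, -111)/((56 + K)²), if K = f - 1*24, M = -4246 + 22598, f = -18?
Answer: -641861/449624 ≈ -1.4276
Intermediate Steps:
R(L, o) = -26 + L
M = 18352
K = -42 (K = -18 - 1*24 = -18 - 24 = -42)
-36498/M + R(136, -111)/((56 + K)²) = -36498/18352 + (-26 + 136)/((56 - 42)²) = -36498*1/18352 + 110/(14²) = -18249/9176 + 110/196 = -18249/9176 + 110*(1/196) = -18249/9176 + 55/98 = -641861/449624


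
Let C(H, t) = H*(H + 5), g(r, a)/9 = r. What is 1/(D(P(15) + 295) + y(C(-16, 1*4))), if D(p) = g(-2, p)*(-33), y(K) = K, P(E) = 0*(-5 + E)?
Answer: 1/770 ≈ 0.0012987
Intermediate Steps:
g(r, a) = 9*r
P(E) = 0
C(H, t) = H*(5 + H)
D(p) = 594 (D(p) = (9*(-2))*(-33) = -18*(-33) = 594)
1/(D(P(15) + 295) + y(C(-16, 1*4))) = 1/(594 - 16*(5 - 16)) = 1/(594 - 16*(-11)) = 1/(594 + 176) = 1/770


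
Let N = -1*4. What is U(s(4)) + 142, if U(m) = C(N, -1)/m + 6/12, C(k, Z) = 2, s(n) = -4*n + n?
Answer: 427/3 ≈ 142.33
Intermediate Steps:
s(n) = -3*n
N = -4
U(m) = ½ + 2/m (U(m) = 2/m + 6/12 = 2/m + 6*(1/12) = 2/m + ½ = ½ + 2/m)
U(s(4)) + 142 = (4 - 3*4)/(2*((-3*4))) + 142 = (½)*(4 - 12)/(-12) + 142 = (½)*(-1/12)*(-8) + 142 = ⅓ + 142 = 427/3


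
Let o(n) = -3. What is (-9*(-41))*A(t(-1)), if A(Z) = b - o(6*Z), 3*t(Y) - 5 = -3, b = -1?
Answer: 738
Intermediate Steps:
t(Y) = 2/3 (t(Y) = 5/3 + (1/3)*(-3) = 5/3 - 1 = 2/3)
A(Z) = 2 (A(Z) = -1 - 1*(-3) = -1 + 3 = 2)
(-9*(-41))*A(t(-1)) = -9*(-41)*2 = 369*2 = 738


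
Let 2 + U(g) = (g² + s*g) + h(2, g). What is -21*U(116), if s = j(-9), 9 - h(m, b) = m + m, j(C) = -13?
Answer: -250971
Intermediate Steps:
h(m, b) = 9 - 2*m (h(m, b) = 9 - (m + m) = 9 - 2*m)
s = -13
U(g) = 3 + g² - 13*g (U(g) = -2 + ((g² - 13*g) + (9 - 2*2)) = -2 + ((g² - 13*g) + (9 - 4)) = -2 + ((g² - 13*g) + 5) = -2 + (5 + g² - 13*g) = 3 + g² - 13*g)
-21*U(116) = -21*(3 + 116² - 13*116) = -21*(3 + 13456 - 1508) = -21*11951 = -250971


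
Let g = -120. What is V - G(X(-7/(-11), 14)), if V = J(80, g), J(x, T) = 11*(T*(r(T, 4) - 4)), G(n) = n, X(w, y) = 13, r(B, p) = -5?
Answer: 11867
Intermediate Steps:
J(x, T) = -99*T (J(x, T) = 11*(T*(-5 - 4)) = 11*(T*(-9)) = 11*(-9*T) = -99*T)
V = 11880 (V = -99*(-120) = 11880)
V - G(X(-7/(-11), 14)) = 11880 - 1*13 = 11880 - 13 = 11867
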